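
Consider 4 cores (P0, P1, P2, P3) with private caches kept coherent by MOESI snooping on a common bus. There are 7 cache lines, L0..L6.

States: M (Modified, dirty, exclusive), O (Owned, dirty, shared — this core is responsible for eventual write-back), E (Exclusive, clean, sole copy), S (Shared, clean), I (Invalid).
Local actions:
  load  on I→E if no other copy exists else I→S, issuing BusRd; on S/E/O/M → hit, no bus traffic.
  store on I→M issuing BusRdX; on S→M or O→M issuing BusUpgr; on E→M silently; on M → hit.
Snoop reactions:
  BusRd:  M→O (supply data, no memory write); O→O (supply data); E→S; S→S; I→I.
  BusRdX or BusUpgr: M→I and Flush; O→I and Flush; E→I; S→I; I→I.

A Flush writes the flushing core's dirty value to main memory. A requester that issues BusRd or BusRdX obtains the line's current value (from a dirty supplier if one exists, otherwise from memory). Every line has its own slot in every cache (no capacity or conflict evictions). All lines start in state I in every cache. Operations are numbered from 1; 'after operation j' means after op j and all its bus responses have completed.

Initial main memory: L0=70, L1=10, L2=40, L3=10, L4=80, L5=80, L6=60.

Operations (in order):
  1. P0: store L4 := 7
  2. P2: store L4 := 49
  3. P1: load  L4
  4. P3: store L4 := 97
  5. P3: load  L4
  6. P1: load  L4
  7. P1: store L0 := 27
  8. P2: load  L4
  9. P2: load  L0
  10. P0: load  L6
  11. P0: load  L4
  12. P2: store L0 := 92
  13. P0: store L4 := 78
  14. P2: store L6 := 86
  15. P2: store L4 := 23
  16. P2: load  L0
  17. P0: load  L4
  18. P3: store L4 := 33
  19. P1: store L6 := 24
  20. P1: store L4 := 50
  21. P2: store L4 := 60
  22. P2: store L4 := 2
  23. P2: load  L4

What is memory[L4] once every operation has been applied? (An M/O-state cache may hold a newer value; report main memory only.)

  op1 P0: store L4 := 7 → M/I/I/I on L4; bus BusRdX; mem=80
  op2 P2: store L4 := 49 → I/I/M/I on L4; bus BusRdX Flush; mem=7
  op3 P1: load  L4 → I/S/O/I on L4; bus BusRd; mem=7
  op4 P3: store L4 := 97 → I/I/I/M on L4; bus BusRdX Flush; mem=49
  op5 P3: load  L4 → I/I/I/M on L4; bus (none); mem=49
  op6 P1: load  L4 → I/S/I/O on L4; bus BusRd; mem=49
  op7 P1: store L0 := 27 → I/M/I/I on L0; bus BusRdX; mem=70
  op8 P2: load  L4 → I/S/S/O on L4; bus BusRd; mem=49
  op9 P2: load  L0 → I/O/S/I on L0; bus BusRd; mem=70
  op10 P0: load  L6 → E/I/I/I on L6; bus BusRd; mem=60
  op11 P0: load  L4 → S/S/S/O on L4; bus BusRd; mem=49
  op12 P2: store L0 := 92 → I/I/M/I on L0; bus BusUpgr Flush; mem=27
  op13 P0: store L4 := 78 → M/I/I/I on L4; bus BusUpgr Flush; mem=97
  op14 P2: store L6 := 86 → I/I/M/I on L6; bus BusRdX; mem=60
  op15 P2: store L4 := 23 → I/I/M/I on L4; bus BusRdX Flush; mem=78
  op16 P2: load  L0 → I/I/M/I on L0; bus (none); mem=27
  op17 P0: load  L4 → S/I/O/I on L4; bus BusRd; mem=78
  op18 P3: store L4 := 33 → I/I/I/M on L4; bus BusRdX Flush; mem=23
  op19 P1: store L6 := 24 → I/M/I/I on L6; bus BusRdX Flush; mem=86
  op20 P1: store L4 := 50 → I/M/I/I on L4; bus BusRdX Flush; mem=33
  op21 P2: store L4 := 60 → I/I/M/I on L4; bus BusRdX Flush; mem=50
  op22 P2: store L4 := 2 → I/I/M/I on L4; bus (none); mem=50
  op23 P2: load  L4 → I/I/M/I on L4; bus (none); mem=50

memory[L4] = 50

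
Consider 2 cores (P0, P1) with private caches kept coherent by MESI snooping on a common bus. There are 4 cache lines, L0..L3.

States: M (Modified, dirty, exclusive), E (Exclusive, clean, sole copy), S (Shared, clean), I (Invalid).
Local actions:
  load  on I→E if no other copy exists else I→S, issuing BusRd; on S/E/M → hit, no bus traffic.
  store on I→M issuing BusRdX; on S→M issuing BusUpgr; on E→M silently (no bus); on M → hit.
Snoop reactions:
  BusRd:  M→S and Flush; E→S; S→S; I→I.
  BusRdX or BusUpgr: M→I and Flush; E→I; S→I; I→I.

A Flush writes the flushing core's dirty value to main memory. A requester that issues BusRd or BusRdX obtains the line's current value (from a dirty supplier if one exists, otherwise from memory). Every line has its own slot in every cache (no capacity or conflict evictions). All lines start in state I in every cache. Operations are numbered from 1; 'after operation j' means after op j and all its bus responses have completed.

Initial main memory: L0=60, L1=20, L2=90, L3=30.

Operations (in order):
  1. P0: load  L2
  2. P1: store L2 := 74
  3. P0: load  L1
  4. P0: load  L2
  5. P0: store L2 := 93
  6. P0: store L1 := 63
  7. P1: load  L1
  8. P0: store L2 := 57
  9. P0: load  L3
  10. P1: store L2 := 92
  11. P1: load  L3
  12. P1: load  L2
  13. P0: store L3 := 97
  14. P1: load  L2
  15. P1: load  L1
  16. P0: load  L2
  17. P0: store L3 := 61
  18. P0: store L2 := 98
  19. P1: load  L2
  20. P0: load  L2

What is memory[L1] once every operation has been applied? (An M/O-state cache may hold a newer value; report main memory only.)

  op1 P0: load  L2 → E/I on L2; bus BusRd; mem=90
  op2 P1: store L2 := 74 → I/M on L2; bus BusRdX; mem=90
  op3 P0: load  L1 → E/I on L1; bus BusRd; mem=20
  op4 P0: load  L2 → S/S on L2; bus BusRd Flush; mem=74
  op5 P0: store L2 := 93 → M/I on L2; bus BusUpgr; mem=74
  op6 P0: store L1 := 63 → M/I on L1; bus (none); mem=20
  op7 P1: load  L1 → S/S on L1; bus BusRd Flush; mem=63
  op8 P0: store L2 := 57 → M/I on L2; bus (none); mem=74
  op9 P0: load  L3 → E/I on L3; bus BusRd; mem=30
  op10 P1: store L2 := 92 → I/M on L2; bus BusRdX Flush; mem=57
  op11 P1: load  L3 → S/S on L3; bus BusRd; mem=30
  op12 P1: load  L2 → I/M on L2; bus (none); mem=57
  op13 P0: store L3 := 97 → M/I on L3; bus BusUpgr; mem=30
  op14 P1: load  L2 → I/M on L2; bus (none); mem=57
  op15 P1: load  L1 → S/S on L1; bus (none); mem=63
  op16 P0: load  L2 → S/S on L2; bus BusRd Flush; mem=92
  op17 P0: store L3 := 61 → M/I on L3; bus (none); mem=30
  op18 P0: store L2 := 98 → M/I on L2; bus BusUpgr; mem=92
  op19 P1: load  L2 → S/S on L2; bus BusRd Flush; mem=98
  op20 P0: load  L2 → S/S on L2; bus (none); mem=98

memory[L1] = 63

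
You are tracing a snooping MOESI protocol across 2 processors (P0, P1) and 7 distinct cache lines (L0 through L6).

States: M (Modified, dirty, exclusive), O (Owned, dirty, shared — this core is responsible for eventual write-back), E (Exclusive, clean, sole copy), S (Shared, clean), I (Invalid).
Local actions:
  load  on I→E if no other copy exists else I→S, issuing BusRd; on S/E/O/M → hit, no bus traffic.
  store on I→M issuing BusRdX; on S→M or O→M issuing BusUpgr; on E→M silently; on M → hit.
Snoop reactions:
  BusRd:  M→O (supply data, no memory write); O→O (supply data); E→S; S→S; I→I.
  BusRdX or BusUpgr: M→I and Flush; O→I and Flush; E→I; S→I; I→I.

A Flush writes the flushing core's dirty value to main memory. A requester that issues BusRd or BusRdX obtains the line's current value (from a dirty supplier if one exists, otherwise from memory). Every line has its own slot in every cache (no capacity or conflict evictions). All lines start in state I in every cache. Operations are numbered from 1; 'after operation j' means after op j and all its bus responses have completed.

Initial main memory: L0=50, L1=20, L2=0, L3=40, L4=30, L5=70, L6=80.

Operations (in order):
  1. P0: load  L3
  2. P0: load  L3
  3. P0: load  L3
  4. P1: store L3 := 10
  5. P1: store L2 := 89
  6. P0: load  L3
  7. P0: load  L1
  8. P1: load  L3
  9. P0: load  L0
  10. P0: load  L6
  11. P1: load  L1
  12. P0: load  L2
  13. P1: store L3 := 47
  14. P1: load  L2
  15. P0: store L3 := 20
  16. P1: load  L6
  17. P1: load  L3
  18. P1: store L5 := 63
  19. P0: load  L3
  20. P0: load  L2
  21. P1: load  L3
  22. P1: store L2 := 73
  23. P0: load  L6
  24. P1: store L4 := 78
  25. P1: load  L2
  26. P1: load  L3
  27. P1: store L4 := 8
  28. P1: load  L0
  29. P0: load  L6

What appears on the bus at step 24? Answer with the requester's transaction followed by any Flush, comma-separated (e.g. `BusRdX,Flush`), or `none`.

[1] P0: load  L3 | P0:E(40), P1:I | bus: BusRd
[2] P0: load  L3 | P0:E(40), P1:I | bus: none
[3] P0: load  L3 | P0:E(40), P1:I | bus: none
[4] P1: store L3 := 10 | P0:I, P1:M(10) | bus: BusRdX
[5] P1: store L2 := 89 | P0:I, P1:M(89) | bus: BusRdX
[6] P0: load  L3 | P0:S(10), P1:O(10) | bus: BusRd
[7] P0: load  L1 | P0:E(20), P1:I | bus: BusRd
[8] P1: load  L3 | P0:S(10), P1:O(10) | bus: none
[9] P0: load  L0 | P0:E(50), P1:I | bus: BusRd
[10] P0: load  L6 | P0:E(80), P1:I | bus: BusRd
[11] P1: load  L1 | P0:S(20), P1:S(20) | bus: BusRd
[12] P0: load  L2 | P0:S(89), P1:O(89) | bus: BusRd
[13] P1: store L3 := 47 | P0:I, P1:M(47) | bus: BusUpgr
[14] P1: load  L2 | P0:S(89), P1:O(89) | bus: none
[15] P0: store L3 := 20 | P0:M(20), P1:I | bus: BusRdX,Flush
[16] P1: load  L6 | P0:S(80), P1:S(80) | bus: BusRd
[17] P1: load  L3 | P0:O(20), P1:S(20) | bus: BusRd
[18] P1: store L5 := 63 | P0:I, P1:M(63) | bus: BusRdX
[19] P0: load  L3 | P0:O(20), P1:S(20) | bus: none
[20] P0: load  L2 | P0:S(89), P1:O(89) | bus: none
[21] P1: load  L3 | P0:O(20), P1:S(20) | bus: none
[22] P1: store L2 := 73 | P0:I, P1:M(73) | bus: BusUpgr
[23] P0: load  L6 | P0:S(80), P1:S(80) | bus: none
[24] P1: store L4 := 78 | P0:I, P1:M(78) | bus: BusRdX
[25] P1: load  L2 | P0:I, P1:M(73) | bus: none
[26] P1: load  L3 | P0:O(20), P1:S(20) | bus: none
[27] P1: store L4 := 8 | P0:I, P1:M(8) | bus: none
[28] P1: load  L0 | P0:S(50), P1:S(50) | bus: BusRd
[29] P0: load  L6 | P0:S(80), P1:S(80) | bus: none

bus = BusRdX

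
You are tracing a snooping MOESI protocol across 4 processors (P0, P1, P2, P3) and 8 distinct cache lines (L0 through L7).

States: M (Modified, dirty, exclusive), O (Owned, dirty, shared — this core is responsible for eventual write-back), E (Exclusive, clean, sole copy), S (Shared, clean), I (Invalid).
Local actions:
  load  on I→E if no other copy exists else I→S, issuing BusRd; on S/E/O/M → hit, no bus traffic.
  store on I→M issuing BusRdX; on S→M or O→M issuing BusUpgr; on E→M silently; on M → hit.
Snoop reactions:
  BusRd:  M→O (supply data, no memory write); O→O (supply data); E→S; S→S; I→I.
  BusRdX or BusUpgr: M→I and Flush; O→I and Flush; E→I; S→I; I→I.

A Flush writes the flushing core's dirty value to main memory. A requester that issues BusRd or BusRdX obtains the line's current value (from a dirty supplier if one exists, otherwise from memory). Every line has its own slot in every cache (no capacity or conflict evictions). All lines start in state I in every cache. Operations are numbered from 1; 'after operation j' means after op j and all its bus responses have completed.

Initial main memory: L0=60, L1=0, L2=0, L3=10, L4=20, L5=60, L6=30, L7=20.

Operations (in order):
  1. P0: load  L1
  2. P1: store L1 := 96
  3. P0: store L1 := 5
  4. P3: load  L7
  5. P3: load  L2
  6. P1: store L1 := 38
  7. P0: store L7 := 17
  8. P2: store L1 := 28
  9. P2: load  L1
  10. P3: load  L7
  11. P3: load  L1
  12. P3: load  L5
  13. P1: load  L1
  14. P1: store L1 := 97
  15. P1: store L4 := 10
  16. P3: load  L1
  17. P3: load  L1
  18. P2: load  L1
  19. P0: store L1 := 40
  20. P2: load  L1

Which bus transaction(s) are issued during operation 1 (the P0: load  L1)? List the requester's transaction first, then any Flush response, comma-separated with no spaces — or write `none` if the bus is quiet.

[1] P0: load  L1 | P0:E(0), P1:I, P2:I, P3:I | bus: BusRd
[2] P1: store L1 := 96 | P0:I, P1:M(96), P2:I, P3:I | bus: BusRdX
[3] P0: store L1 := 5 | P0:M(5), P1:I, P2:I, P3:I | bus: BusRdX,Flush
[4] P3: load  L7 | P0:I, P1:I, P2:I, P3:E(20) | bus: BusRd
[5] P3: load  L2 | P0:I, P1:I, P2:I, P3:E(0) | bus: BusRd
[6] P1: store L1 := 38 | P0:I, P1:M(38), P2:I, P3:I | bus: BusRdX,Flush
[7] P0: store L7 := 17 | P0:M(17), P1:I, P2:I, P3:I | bus: BusRdX
[8] P2: store L1 := 28 | P0:I, P1:I, P2:M(28), P3:I | bus: BusRdX,Flush
[9] P2: load  L1 | P0:I, P1:I, P2:M(28), P3:I | bus: none
[10] P3: load  L7 | P0:O(17), P1:I, P2:I, P3:S(17) | bus: BusRd
[11] P3: load  L1 | P0:I, P1:I, P2:O(28), P3:S(28) | bus: BusRd
[12] P3: load  L5 | P0:I, P1:I, P2:I, P3:E(60) | bus: BusRd
[13] P1: load  L1 | P0:I, P1:S(28), P2:O(28), P3:S(28) | bus: BusRd
[14] P1: store L1 := 97 | P0:I, P1:M(97), P2:I, P3:I | bus: BusUpgr,Flush
[15] P1: store L4 := 10 | P0:I, P1:M(10), P2:I, P3:I | bus: BusRdX
[16] P3: load  L1 | P0:I, P1:O(97), P2:I, P3:S(97) | bus: BusRd
[17] P3: load  L1 | P0:I, P1:O(97), P2:I, P3:S(97) | bus: none
[18] P2: load  L1 | P0:I, P1:O(97), P2:S(97), P3:S(97) | bus: BusRd
[19] P0: store L1 := 40 | P0:M(40), P1:I, P2:I, P3:I | bus: BusRdX,Flush
[20] P2: load  L1 | P0:O(40), P1:I, P2:S(40), P3:I | bus: BusRd

bus = BusRd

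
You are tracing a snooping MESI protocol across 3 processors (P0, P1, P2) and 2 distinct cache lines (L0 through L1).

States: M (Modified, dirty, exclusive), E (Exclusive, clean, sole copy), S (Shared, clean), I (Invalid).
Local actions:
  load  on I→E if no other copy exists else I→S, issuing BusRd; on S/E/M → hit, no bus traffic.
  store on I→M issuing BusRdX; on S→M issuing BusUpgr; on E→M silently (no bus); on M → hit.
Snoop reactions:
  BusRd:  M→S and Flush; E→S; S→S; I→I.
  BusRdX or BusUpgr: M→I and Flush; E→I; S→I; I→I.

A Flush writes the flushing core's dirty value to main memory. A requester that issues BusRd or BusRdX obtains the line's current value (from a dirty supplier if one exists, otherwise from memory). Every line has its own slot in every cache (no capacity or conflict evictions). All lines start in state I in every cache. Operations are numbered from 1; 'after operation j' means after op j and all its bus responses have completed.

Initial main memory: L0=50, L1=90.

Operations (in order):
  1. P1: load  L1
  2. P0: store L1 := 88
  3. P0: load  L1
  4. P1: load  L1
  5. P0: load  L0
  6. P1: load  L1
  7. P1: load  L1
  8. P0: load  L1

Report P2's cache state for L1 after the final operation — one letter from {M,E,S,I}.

[1] P1: load  L1 | P0:I, P1:E(90), P2:I | bus: BusRd
[2] P0: store L1 := 88 | P0:M(88), P1:I, P2:I | bus: BusRdX
[3] P0: load  L1 | P0:M(88), P1:I, P2:I | bus: none
[4] P1: load  L1 | P0:S(88), P1:S(88), P2:I | bus: BusRd,Flush
[5] P0: load  L0 | P0:E(50), P1:I, P2:I | bus: BusRd
[6] P1: load  L1 | P0:S(88), P1:S(88), P2:I | bus: none
[7] P1: load  L1 | P0:S(88), P1:S(88), P2:I | bus: none
[8] P0: load  L1 | P0:S(88), P1:S(88), P2:I | bus: none

state = I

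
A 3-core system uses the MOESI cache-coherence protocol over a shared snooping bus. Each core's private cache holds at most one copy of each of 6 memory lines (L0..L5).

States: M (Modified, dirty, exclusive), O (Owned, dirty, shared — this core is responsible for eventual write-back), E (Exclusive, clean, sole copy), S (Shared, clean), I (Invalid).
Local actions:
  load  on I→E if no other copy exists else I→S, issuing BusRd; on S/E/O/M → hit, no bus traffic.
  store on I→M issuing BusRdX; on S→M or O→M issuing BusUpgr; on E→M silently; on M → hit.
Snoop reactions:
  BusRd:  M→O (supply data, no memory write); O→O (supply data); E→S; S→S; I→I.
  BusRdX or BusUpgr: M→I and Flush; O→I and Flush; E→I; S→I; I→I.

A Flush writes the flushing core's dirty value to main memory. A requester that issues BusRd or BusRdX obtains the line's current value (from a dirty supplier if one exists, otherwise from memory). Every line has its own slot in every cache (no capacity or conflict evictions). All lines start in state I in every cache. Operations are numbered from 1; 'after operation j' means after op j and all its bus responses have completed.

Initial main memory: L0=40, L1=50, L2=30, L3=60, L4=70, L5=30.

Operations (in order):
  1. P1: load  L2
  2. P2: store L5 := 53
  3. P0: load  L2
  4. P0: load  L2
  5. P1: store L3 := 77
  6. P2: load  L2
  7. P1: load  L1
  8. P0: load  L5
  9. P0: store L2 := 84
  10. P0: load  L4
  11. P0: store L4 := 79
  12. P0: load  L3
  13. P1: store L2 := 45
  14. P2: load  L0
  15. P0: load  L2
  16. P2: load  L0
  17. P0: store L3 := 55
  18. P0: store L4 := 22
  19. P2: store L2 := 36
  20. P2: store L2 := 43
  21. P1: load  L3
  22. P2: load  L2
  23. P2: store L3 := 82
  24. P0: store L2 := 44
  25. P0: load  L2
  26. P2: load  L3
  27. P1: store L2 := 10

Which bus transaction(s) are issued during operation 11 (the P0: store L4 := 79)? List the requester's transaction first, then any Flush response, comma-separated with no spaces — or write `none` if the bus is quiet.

step 1: P1: load  L2  ⟶  IEI  (L2)  txn=BusRd  M[L2]=30
step 2: P2: store L5 := 53  ⟶  IIM  (L5)  txn=BusRdX  M[L5]=30
step 3: P0: load  L2  ⟶  SSI  (L2)  txn=BusRd  M[L2]=30
step 4: P0: load  L2  ⟶  SSI  (L2)  txn=∅  M[L2]=30
step 5: P1: store L3 := 77  ⟶  IMI  (L3)  txn=BusRdX  M[L3]=60
step 6: P2: load  L2  ⟶  SSS  (L2)  txn=BusRd  M[L2]=30
step 7: P1: load  L1  ⟶  IEI  (L1)  txn=BusRd  M[L1]=50
step 8: P0: load  L5  ⟶  SIO  (L5)  txn=BusRd  M[L5]=30
step 9: P0: store L2 := 84  ⟶  MII  (L2)  txn=BusUpgr  M[L2]=30
step 10: P0: load  L4  ⟶  EII  (L4)  txn=BusRd  M[L4]=70
step 11: P0: store L4 := 79  ⟶  MII  (L4)  txn=∅  M[L4]=70
step 12: P0: load  L3  ⟶  SOI  (L3)  txn=BusRd  M[L3]=60
step 13: P1: store L2 := 45  ⟶  IMI  (L2)  txn=BusRdX+Flush  M[L2]=84
step 14: P2: load  L0  ⟶  IIE  (L0)  txn=BusRd  M[L0]=40
step 15: P0: load  L2  ⟶  SOI  (L2)  txn=BusRd  M[L2]=84
step 16: P2: load  L0  ⟶  IIE  (L0)  txn=∅  M[L0]=40
step 17: P0: store L3 := 55  ⟶  MII  (L3)  txn=BusUpgr+Flush  M[L3]=77
step 18: P0: store L4 := 22  ⟶  MII  (L4)  txn=∅  M[L4]=70
step 19: P2: store L2 := 36  ⟶  IIM  (L2)  txn=BusRdX+Flush  M[L2]=45
step 20: P2: store L2 := 43  ⟶  IIM  (L2)  txn=∅  M[L2]=45
step 21: P1: load  L3  ⟶  OSI  (L3)  txn=BusRd  M[L3]=77
step 22: P2: load  L2  ⟶  IIM  (L2)  txn=∅  M[L2]=45
step 23: P2: store L3 := 82  ⟶  IIM  (L3)  txn=BusRdX+Flush  M[L3]=55
step 24: P0: store L2 := 44  ⟶  MII  (L2)  txn=BusRdX+Flush  M[L2]=43
step 25: P0: load  L2  ⟶  MII  (L2)  txn=∅  M[L2]=43
step 26: P2: load  L3  ⟶  IIM  (L3)  txn=∅  M[L3]=55
step 27: P1: store L2 := 10  ⟶  IMI  (L2)  txn=BusRdX+Flush  M[L2]=44

bus = none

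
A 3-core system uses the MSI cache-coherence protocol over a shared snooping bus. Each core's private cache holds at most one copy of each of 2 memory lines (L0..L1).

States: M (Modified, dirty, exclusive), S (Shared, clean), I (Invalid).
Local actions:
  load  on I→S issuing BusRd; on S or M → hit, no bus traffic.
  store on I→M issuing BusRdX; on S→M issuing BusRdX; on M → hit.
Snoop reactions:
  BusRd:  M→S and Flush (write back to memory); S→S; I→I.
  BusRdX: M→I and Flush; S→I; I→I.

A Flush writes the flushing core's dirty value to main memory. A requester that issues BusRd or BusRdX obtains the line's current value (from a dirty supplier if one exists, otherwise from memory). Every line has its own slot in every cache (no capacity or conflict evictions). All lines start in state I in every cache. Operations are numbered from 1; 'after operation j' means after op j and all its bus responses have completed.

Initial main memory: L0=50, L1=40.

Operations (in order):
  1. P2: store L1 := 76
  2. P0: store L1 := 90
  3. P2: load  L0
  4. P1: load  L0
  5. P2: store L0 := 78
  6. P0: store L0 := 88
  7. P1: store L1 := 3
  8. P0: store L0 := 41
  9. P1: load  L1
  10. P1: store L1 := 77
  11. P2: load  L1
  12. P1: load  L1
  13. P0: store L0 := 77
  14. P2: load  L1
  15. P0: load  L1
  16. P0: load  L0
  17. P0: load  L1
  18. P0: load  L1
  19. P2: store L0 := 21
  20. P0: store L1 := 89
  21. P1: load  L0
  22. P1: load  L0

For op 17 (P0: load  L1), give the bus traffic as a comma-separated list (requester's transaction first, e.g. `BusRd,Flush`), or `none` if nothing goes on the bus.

bus = none

1. P2: store L1 := 76  bus=[BusRdX]  L1: P0=I P1=I P2=M  mem[L1]=40
2. P0: store L1 := 90  bus=[BusRdX,Flush]  L1: P0=M P1=I P2=I  mem[L1]=76
3. P2: load  L0  bus=[BusRd]  L0: P0=I P1=I P2=S  mem[L0]=50
4. P1: load  L0  bus=[BusRd]  L0: P0=I P1=S P2=S  mem[L0]=50
5. P2: store L0 := 78  bus=[BusRdX]  L0: P0=I P1=I P2=M  mem[L0]=50
6. P0: store L0 := 88  bus=[BusRdX,Flush]  L0: P0=M P1=I P2=I  mem[L0]=78
7. P1: store L1 := 3  bus=[BusRdX,Flush]  L1: P0=I P1=M P2=I  mem[L1]=90
8. P0: store L0 := 41  bus=[-]  L0: P0=M P1=I P2=I  mem[L0]=78
9. P1: load  L1  bus=[-]  L1: P0=I P1=M P2=I  mem[L1]=90
10. P1: store L1 := 77  bus=[-]  L1: P0=I P1=M P2=I  mem[L1]=90
11. P2: load  L1  bus=[BusRd,Flush]  L1: P0=I P1=S P2=S  mem[L1]=77
12. P1: load  L1  bus=[-]  L1: P0=I P1=S P2=S  mem[L1]=77
13. P0: store L0 := 77  bus=[-]  L0: P0=M P1=I P2=I  mem[L0]=78
14. P2: load  L1  bus=[-]  L1: P0=I P1=S P2=S  mem[L1]=77
15. P0: load  L1  bus=[BusRd]  L1: P0=S P1=S P2=S  mem[L1]=77
16. P0: load  L0  bus=[-]  L0: P0=M P1=I P2=I  mem[L0]=78
17. P0: load  L1  bus=[-]  L1: P0=S P1=S P2=S  mem[L1]=77
18. P0: load  L1  bus=[-]  L1: P0=S P1=S P2=S  mem[L1]=77
19. P2: store L0 := 21  bus=[BusRdX,Flush]  L0: P0=I P1=I P2=M  mem[L0]=77
20. P0: store L1 := 89  bus=[BusRdX]  L1: P0=M P1=I P2=I  mem[L1]=77
21. P1: load  L0  bus=[BusRd,Flush]  L0: P0=I P1=S P2=S  mem[L0]=21
22. P1: load  L0  bus=[-]  L0: P0=I P1=S P2=S  mem[L0]=21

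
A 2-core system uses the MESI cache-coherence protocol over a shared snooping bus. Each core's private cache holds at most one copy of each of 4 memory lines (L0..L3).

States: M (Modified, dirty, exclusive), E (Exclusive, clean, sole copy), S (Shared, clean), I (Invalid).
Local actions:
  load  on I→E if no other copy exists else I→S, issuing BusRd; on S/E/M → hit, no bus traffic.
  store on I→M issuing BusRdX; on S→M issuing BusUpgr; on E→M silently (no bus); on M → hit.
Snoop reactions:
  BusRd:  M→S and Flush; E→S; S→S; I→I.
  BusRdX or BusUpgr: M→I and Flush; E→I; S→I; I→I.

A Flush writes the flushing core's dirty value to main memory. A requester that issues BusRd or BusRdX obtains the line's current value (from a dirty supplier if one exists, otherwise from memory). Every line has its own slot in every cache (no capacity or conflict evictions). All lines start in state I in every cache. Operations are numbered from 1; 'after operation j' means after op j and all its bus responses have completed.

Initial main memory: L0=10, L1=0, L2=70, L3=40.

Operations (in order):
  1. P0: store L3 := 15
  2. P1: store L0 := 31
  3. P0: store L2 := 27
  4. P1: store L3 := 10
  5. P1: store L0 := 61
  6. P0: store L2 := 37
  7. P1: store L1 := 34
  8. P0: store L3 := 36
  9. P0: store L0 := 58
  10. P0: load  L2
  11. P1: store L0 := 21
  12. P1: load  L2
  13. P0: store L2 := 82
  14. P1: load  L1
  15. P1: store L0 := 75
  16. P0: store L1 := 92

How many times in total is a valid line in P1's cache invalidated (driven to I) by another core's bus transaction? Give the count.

  op1 P0: store L3 := 15 → M/I on L3; bus BusRdX; mem=40
  op2 P1: store L0 := 31 → I/M on L0; bus BusRdX; mem=10
  op3 P0: store L2 := 27 → M/I on L2; bus BusRdX; mem=70
  op4 P1: store L3 := 10 → I/M on L3; bus BusRdX Flush; mem=15
  op5 P1: store L0 := 61 → I/M on L0; bus (none); mem=10
  op6 P0: store L2 := 37 → M/I on L2; bus (none); mem=70
  op7 P1: store L1 := 34 → I/M on L1; bus BusRdX; mem=0
  op8 P0: store L3 := 36 → M/I on L3; bus BusRdX Flush; mem=10
  op9 P0: store L0 := 58 → M/I on L0; bus BusRdX Flush; mem=61
  op10 P0: load  L2 → M/I on L2; bus (none); mem=70
  op11 P1: store L0 := 21 → I/M on L0; bus BusRdX Flush; mem=58
  op12 P1: load  L2 → S/S on L2; bus BusRd Flush; mem=37
  op13 P0: store L2 := 82 → M/I on L2; bus BusUpgr; mem=37
  op14 P1: load  L1 → I/M on L1; bus (none); mem=0
  op15 P1: store L0 := 75 → I/M on L0; bus (none); mem=58
  op16 P0: store L1 := 92 → M/I on L1; bus BusRdX Flush; mem=34

invalidations = 4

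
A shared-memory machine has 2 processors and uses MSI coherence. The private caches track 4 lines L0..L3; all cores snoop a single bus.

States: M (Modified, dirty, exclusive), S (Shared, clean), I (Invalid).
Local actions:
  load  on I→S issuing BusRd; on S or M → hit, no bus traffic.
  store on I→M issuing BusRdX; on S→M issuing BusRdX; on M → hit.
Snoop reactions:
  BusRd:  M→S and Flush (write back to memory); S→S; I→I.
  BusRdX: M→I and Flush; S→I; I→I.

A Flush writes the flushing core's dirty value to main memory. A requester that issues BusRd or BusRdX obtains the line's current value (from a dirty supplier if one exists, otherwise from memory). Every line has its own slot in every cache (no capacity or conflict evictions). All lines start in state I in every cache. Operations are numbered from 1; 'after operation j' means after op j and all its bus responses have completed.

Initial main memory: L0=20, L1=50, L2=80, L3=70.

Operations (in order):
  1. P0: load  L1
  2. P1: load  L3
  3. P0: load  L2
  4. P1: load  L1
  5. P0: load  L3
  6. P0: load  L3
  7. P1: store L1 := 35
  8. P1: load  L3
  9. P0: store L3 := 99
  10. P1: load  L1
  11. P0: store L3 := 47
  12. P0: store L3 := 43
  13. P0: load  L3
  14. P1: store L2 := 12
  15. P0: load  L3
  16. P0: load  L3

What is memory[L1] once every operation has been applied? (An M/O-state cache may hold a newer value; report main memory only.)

memory[L1] = 50

[1] P0: load  L1 | P0:S(50), P1:I | bus: BusRd
[2] P1: load  L3 | P0:I, P1:S(70) | bus: BusRd
[3] P0: load  L2 | P0:S(80), P1:I | bus: BusRd
[4] P1: load  L1 | P0:S(50), P1:S(50) | bus: BusRd
[5] P0: load  L3 | P0:S(70), P1:S(70) | bus: BusRd
[6] P0: load  L3 | P0:S(70), P1:S(70) | bus: none
[7] P1: store L1 := 35 | P0:I, P1:M(35) | bus: BusRdX
[8] P1: load  L3 | P0:S(70), P1:S(70) | bus: none
[9] P0: store L3 := 99 | P0:M(99), P1:I | bus: BusRdX
[10] P1: load  L1 | P0:I, P1:M(35) | bus: none
[11] P0: store L3 := 47 | P0:M(47), P1:I | bus: none
[12] P0: store L3 := 43 | P0:M(43), P1:I | bus: none
[13] P0: load  L3 | P0:M(43), P1:I | bus: none
[14] P1: store L2 := 12 | P0:I, P1:M(12) | bus: BusRdX
[15] P0: load  L3 | P0:M(43), P1:I | bus: none
[16] P0: load  L3 | P0:M(43), P1:I | bus: none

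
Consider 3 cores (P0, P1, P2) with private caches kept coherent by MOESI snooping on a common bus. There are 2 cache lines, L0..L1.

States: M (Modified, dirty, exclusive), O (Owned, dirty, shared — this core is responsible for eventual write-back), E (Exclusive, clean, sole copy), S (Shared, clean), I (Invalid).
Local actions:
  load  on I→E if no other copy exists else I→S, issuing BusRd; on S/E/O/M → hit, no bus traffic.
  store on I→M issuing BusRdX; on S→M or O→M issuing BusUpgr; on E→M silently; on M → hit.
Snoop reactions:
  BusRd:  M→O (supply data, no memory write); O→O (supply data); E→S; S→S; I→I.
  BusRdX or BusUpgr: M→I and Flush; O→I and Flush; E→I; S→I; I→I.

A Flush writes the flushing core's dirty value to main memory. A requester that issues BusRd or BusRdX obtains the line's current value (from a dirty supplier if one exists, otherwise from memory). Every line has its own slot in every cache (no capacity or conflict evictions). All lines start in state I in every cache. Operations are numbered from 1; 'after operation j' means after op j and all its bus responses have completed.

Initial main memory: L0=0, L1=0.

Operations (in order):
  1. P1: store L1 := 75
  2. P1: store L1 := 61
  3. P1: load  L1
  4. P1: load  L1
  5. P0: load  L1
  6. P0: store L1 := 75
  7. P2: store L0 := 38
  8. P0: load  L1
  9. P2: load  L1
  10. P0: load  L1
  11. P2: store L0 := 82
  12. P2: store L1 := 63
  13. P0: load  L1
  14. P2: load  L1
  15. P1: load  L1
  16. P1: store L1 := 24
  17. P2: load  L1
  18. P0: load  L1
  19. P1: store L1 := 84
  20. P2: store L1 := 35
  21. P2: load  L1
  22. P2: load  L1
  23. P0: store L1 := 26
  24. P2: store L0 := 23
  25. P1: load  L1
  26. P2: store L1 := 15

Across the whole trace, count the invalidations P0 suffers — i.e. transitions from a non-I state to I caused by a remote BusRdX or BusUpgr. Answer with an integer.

invalidations = 4

step 1: P1: store L1 := 75  ⟶  IMI  (L1)  txn=BusRdX  M[L1]=0
step 2: P1: store L1 := 61  ⟶  IMI  (L1)  txn=∅  M[L1]=0
step 3: P1: load  L1  ⟶  IMI  (L1)  txn=∅  M[L1]=0
step 4: P1: load  L1  ⟶  IMI  (L1)  txn=∅  M[L1]=0
step 5: P0: load  L1  ⟶  SOI  (L1)  txn=BusRd  M[L1]=0
step 6: P0: store L1 := 75  ⟶  MII  (L1)  txn=BusUpgr+Flush  M[L1]=61
step 7: P2: store L0 := 38  ⟶  IIM  (L0)  txn=BusRdX  M[L0]=0
step 8: P0: load  L1  ⟶  MII  (L1)  txn=∅  M[L1]=61
step 9: P2: load  L1  ⟶  OIS  (L1)  txn=BusRd  M[L1]=61
step 10: P0: load  L1  ⟶  OIS  (L1)  txn=∅  M[L1]=61
step 11: P2: store L0 := 82  ⟶  IIM  (L0)  txn=∅  M[L0]=0
step 12: P2: store L1 := 63  ⟶  IIM  (L1)  txn=BusUpgr+Flush  M[L1]=75
step 13: P0: load  L1  ⟶  SIO  (L1)  txn=BusRd  M[L1]=75
step 14: P2: load  L1  ⟶  SIO  (L1)  txn=∅  M[L1]=75
step 15: P1: load  L1  ⟶  SSO  (L1)  txn=BusRd  M[L1]=75
step 16: P1: store L1 := 24  ⟶  IMI  (L1)  txn=BusUpgr+Flush  M[L1]=63
step 17: P2: load  L1  ⟶  IOS  (L1)  txn=BusRd  M[L1]=63
step 18: P0: load  L1  ⟶  SOS  (L1)  txn=BusRd  M[L1]=63
step 19: P1: store L1 := 84  ⟶  IMI  (L1)  txn=BusUpgr  M[L1]=63
step 20: P2: store L1 := 35  ⟶  IIM  (L1)  txn=BusRdX+Flush  M[L1]=84
step 21: P2: load  L1  ⟶  IIM  (L1)  txn=∅  M[L1]=84
step 22: P2: load  L1  ⟶  IIM  (L1)  txn=∅  M[L1]=84
step 23: P0: store L1 := 26  ⟶  MII  (L1)  txn=BusRdX+Flush  M[L1]=35
step 24: P2: store L0 := 23  ⟶  IIM  (L0)  txn=∅  M[L0]=0
step 25: P1: load  L1  ⟶  OSI  (L1)  txn=BusRd  M[L1]=35
step 26: P2: store L1 := 15  ⟶  IIM  (L1)  txn=BusRdX+Flush  M[L1]=26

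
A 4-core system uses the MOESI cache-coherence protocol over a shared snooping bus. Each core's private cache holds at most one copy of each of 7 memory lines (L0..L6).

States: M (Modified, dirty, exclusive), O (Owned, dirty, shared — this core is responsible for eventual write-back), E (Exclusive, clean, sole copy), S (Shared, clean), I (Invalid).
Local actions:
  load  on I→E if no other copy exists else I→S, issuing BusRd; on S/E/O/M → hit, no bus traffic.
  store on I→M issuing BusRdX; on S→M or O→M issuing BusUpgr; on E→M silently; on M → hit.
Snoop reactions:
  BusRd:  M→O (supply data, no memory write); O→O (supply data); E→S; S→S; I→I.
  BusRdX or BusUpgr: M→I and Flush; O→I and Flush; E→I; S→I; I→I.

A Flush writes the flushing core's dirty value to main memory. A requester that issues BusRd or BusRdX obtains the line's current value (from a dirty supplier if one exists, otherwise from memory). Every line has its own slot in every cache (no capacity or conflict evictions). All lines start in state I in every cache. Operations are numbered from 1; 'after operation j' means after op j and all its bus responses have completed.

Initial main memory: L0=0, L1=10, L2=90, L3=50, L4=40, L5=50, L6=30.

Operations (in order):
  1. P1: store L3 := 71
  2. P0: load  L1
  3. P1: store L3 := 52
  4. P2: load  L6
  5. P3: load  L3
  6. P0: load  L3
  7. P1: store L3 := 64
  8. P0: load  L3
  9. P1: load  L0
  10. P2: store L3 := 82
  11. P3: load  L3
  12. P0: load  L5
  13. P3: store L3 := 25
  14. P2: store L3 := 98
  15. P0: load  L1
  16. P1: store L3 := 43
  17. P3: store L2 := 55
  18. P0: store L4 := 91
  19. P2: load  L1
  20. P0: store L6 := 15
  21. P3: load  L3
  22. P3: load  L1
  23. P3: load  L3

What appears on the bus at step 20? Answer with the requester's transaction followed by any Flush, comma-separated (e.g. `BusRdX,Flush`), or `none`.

step 1: P1: store L3 := 71  ⟶  IMII  (L3)  txn=BusRdX  M[L3]=50
step 2: P0: load  L1  ⟶  EIII  (L1)  txn=BusRd  M[L1]=10
step 3: P1: store L3 := 52  ⟶  IMII  (L3)  txn=∅  M[L3]=50
step 4: P2: load  L6  ⟶  IIEI  (L6)  txn=BusRd  M[L6]=30
step 5: P3: load  L3  ⟶  IOIS  (L3)  txn=BusRd  M[L3]=50
step 6: P0: load  L3  ⟶  SOIS  (L3)  txn=BusRd  M[L3]=50
step 7: P1: store L3 := 64  ⟶  IMII  (L3)  txn=BusUpgr  M[L3]=50
step 8: P0: load  L3  ⟶  SOII  (L3)  txn=BusRd  M[L3]=50
step 9: P1: load  L0  ⟶  IEII  (L0)  txn=BusRd  M[L0]=0
step 10: P2: store L3 := 82  ⟶  IIMI  (L3)  txn=BusRdX+Flush  M[L3]=64
step 11: P3: load  L3  ⟶  IIOS  (L3)  txn=BusRd  M[L3]=64
step 12: P0: load  L5  ⟶  EIII  (L5)  txn=BusRd  M[L5]=50
step 13: P3: store L3 := 25  ⟶  IIIM  (L3)  txn=BusUpgr+Flush  M[L3]=82
step 14: P2: store L3 := 98  ⟶  IIMI  (L3)  txn=BusRdX+Flush  M[L3]=25
step 15: P0: load  L1  ⟶  EIII  (L1)  txn=∅  M[L1]=10
step 16: P1: store L3 := 43  ⟶  IMII  (L3)  txn=BusRdX+Flush  M[L3]=98
step 17: P3: store L2 := 55  ⟶  IIIM  (L2)  txn=BusRdX  M[L2]=90
step 18: P0: store L4 := 91  ⟶  MIII  (L4)  txn=BusRdX  M[L4]=40
step 19: P2: load  L1  ⟶  SISI  (L1)  txn=BusRd  M[L1]=10
step 20: P0: store L6 := 15  ⟶  MIII  (L6)  txn=BusRdX  M[L6]=30
step 21: P3: load  L3  ⟶  IOIS  (L3)  txn=BusRd  M[L3]=98
step 22: P3: load  L1  ⟶  SISS  (L1)  txn=BusRd  M[L1]=10
step 23: P3: load  L3  ⟶  IOIS  (L3)  txn=∅  M[L3]=98

bus = BusRdX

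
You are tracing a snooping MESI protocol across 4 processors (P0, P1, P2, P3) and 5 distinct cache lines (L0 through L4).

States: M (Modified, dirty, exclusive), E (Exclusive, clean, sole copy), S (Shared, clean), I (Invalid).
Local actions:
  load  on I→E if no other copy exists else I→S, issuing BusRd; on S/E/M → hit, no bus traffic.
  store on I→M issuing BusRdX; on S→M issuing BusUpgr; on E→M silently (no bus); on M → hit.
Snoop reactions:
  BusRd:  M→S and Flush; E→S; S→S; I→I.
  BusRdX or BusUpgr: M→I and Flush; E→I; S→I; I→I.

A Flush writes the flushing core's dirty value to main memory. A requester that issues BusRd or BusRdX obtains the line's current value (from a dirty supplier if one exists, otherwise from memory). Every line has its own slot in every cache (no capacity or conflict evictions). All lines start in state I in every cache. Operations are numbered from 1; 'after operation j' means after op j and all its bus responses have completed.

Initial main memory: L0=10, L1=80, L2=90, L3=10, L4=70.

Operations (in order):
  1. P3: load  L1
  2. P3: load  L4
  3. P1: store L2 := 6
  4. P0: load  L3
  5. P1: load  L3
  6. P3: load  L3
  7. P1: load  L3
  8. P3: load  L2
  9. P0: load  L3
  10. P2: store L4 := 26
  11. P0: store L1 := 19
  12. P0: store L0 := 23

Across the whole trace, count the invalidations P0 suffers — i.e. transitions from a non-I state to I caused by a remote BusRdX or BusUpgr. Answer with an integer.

invalidations = 0

1. P3: load  L1  bus=[BusRd]  L1: P0=I P1=I P2=I P3=E  mem[L1]=80
2. P3: load  L4  bus=[BusRd]  L4: P0=I P1=I P2=I P3=E  mem[L4]=70
3. P1: store L2 := 6  bus=[BusRdX]  L2: P0=I P1=M P2=I P3=I  mem[L2]=90
4. P0: load  L3  bus=[BusRd]  L3: P0=E P1=I P2=I P3=I  mem[L3]=10
5. P1: load  L3  bus=[BusRd]  L3: P0=S P1=S P2=I P3=I  mem[L3]=10
6. P3: load  L3  bus=[BusRd]  L3: P0=S P1=S P2=I P3=S  mem[L3]=10
7. P1: load  L3  bus=[-]  L3: P0=S P1=S P2=I P3=S  mem[L3]=10
8. P3: load  L2  bus=[BusRd,Flush]  L2: P0=I P1=S P2=I P3=S  mem[L2]=6
9. P0: load  L3  bus=[-]  L3: P0=S P1=S P2=I P3=S  mem[L3]=10
10. P2: store L4 := 26  bus=[BusRdX]  L4: P0=I P1=I P2=M P3=I  mem[L4]=70
11. P0: store L1 := 19  bus=[BusRdX]  L1: P0=M P1=I P2=I P3=I  mem[L1]=80
12. P0: store L0 := 23  bus=[BusRdX]  L0: P0=M P1=I P2=I P3=I  mem[L0]=10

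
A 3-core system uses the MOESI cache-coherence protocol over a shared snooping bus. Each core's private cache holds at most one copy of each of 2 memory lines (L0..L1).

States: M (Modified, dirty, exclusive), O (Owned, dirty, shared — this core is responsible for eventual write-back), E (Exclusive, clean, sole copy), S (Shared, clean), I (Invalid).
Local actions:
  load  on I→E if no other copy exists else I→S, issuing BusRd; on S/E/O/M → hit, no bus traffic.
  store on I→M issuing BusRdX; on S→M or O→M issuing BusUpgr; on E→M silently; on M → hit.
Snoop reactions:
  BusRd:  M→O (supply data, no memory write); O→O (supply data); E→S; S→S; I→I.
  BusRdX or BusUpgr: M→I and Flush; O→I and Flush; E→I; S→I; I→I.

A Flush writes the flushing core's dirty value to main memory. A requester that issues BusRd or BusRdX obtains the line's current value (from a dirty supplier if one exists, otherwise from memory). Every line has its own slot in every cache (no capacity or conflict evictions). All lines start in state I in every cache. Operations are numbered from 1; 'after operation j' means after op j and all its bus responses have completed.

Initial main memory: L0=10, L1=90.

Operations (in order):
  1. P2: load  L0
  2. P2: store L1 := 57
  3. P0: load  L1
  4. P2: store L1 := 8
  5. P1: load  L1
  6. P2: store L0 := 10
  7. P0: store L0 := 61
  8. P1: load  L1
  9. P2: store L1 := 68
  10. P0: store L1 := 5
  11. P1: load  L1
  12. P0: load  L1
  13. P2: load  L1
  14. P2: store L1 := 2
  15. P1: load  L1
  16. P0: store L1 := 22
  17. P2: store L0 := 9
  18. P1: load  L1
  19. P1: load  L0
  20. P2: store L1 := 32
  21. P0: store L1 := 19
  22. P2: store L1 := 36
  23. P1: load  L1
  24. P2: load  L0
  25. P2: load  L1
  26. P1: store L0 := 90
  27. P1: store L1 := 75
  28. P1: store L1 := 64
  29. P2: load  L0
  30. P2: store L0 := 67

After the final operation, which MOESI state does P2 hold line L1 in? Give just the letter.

state = I

step 1: P2: load  L0  ⟶  IIE  (L0)  txn=BusRd  M[L0]=10
step 2: P2: store L1 := 57  ⟶  IIM  (L1)  txn=BusRdX  M[L1]=90
step 3: P0: load  L1  ⟶  SIO  (L1)  txn=BusRd  M[L1]=90
step 4: P2: store L1 := 8  ⟶  IIM  (L1)  txn=BusUpgr  M[L1]=90
step 5: P1: load  L1  ⟶  ISO  (L1)  txn=BusRd  M[L1]=90
step 6: P2: store L0 := 10  ⟶  IIM  (L0)  txn=∅  M[L0]=10
step 7: P0: store L0 := 61  ⟶  MII  (L0)  txn=BusRdX+Flush  M[L0]=10
step 8: P1: load  L1  ⟶  ISO  (L1)  txn=∅  M[L1]=90
step 9: P2: store L1 := 68  ⟶  IIM  (L1)  txn=BusUpgr  M[L1]=90
step 10: P0: store L1 := 5  ⟶  MII  (L1)  txn=BusRdX+Flush  M[L1]=68
step 11: P1: load  L1  ⟶  OSI  (L1)  txn=BusRd  M[L1]=68
step 12: P0: load  L1  ⟶  OSI  (L1)  txn=∅  M[L1]=68
step 13: P2: load  L1  ⟶  OSS  (L1)  txn=BusRd  M[L1]=68
step 14: P2: store L1 := 2  ⟶  IIM  (L1)  txn=BusUpgr+Flush  M[L1]=5
step 15: P1: load  L1  ⟶  ISO  (L1)  txn=BusRd  M[L1]=5
step 16: P0: store L1 := 22  ⟶  MII  (L1)  txn=BusRdX+Flush  M[L1]=2
step 17: P2: store L0 := 9  ⟶  IIM  (L0)  txn=BusRdX+Flush  M[L0]=61
step 18: P1: load  L1  ⟶  OSI  (L1)  txn=BusRd  M[L1]=2
step 19: P1: load  L0  ⟶  ISO  (L0)  txn=BusRd  M[L0]=61
step 20: P2: store L1 := 32  ⟶  IIM  (L1)  txn=BusRdX+Flush  M[L1]=22
step 21: P0: store L1 := 19  ⟶  MII  (L1)  txn=BusRdX+Flush  M[L1]=32
step 22: P2: store L1 := 36  ⟶  IIM  (L1)  txn=BusRdX+Flush  M[L1]=19
step 23: P1: load  L1  ⟶  ISO  (L1)  txn=BusRd  M[L1]=19
step 24: P2: load  L0  ⟶  ISO  (L0)  txn=∅  M[L0]=61
step 25: P2: load  L1  ⟶  ISO  (L1)  txn=∅  M[L1]=19
step 26: P1: store L0 := 90  ⟶  IMI  (L0)  txn=BusUpgr+Flush  M[L0]=9
step 27: P1: store L1 := 75  ⟶  IMI  (L1)  txn=BusUpgr+Flush  M[L1]=36
step 28: P1: store L1 := 64  ⟶  IMI  (L1)  txn=∅  M[L1]=36
step 29: P2: load  L0  ⟶  IOS  (L0)  txn=BusRd  M[L0]=9
step 30: P2: store L0 := 67  ⟶  IIM  (L0)  txn=BusUpgr+Flush  M[L0]=90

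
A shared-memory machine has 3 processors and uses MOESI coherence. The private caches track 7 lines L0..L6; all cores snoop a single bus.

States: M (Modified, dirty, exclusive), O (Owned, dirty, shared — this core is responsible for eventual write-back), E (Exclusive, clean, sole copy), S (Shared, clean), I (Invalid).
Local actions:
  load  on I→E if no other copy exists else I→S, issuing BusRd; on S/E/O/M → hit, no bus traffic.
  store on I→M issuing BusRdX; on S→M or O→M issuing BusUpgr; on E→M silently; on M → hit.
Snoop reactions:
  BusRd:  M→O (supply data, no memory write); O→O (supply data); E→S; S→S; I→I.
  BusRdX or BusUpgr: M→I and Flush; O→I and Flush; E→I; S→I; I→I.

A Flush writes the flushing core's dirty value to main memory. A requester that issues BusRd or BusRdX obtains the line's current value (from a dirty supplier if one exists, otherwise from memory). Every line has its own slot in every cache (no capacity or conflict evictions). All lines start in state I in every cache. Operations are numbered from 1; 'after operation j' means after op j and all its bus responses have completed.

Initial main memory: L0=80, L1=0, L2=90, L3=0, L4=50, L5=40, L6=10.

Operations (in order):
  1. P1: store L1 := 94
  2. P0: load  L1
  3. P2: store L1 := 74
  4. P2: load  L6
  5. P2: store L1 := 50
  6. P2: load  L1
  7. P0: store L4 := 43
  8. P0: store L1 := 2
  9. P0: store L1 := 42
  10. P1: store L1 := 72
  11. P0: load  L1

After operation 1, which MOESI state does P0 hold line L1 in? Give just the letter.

state = I

  op1 P1: store L1 := 94 → I/M/I on L1; bus BusRdX; mem=0
  op2 P0: load  L1 → S/O/I on L1; bus BusRd; mem=0
  op3 P2: store L1 := 74 → I/I/M on L1; bus BusRdX Flush; mem=94
  op4 P2: load  L6 → I/I/E on L6; bus BusRd; mem=10
  op5 P2: store L1 := 50 → I/I/M on L1; bus (none); mem=94
  op6 P2: load  L1 → I/I/M on L1; bus (none); mem=94
  op7 P0: store L4 := 43 → M/I/I on L4; bus BusRdX; mem=50
  op8 P0: store L1 := 2 → M/I/I on L1; bus BusRdX Flush; mem=50
  op9 P0: store L1 := 42 → M/I/I on L1; bus (none); mem=50
  op10 P1: store L1 := 72 → I/M/I on L1; bus BusRdX Flush; mem=42
  op11 P0: load  L1 → S/O/I on L1; bus BusRd; mem=42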